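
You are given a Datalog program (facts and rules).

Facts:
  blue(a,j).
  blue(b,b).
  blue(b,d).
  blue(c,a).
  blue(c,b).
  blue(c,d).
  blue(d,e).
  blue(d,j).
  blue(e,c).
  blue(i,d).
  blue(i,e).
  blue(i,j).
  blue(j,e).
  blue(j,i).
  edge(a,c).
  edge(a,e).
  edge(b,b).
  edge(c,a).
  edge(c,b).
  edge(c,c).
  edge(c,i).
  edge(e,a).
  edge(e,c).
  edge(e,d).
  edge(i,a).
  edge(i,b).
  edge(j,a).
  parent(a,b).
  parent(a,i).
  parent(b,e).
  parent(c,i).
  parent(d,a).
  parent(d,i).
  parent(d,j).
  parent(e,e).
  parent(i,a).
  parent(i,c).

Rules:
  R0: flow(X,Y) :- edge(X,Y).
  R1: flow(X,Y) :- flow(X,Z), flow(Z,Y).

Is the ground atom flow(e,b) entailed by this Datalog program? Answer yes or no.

round 1: derive flow(a,c) via R0 from edge(a,c)
round 1: derive flow(a,e) via R0 from edge(a,e)
round 1: derive flow(b,b) via R0 from edge(b,b)
round 1: derive flow(c,a) via R0 from edge(c,a)
round 1: derive flow(c,b) via R0 from edge(c,b)
round 1: derive flow(c,c) via R0 from edge(c,c)
round 1: derive flow(c,i) via R0 from edge(c,i)
round 1: derive flow(e,a) via R0 from edge(e,a)
round 1: derive flow(e,c) via R0 from edge(e,c)
round 1: derive flow(e,d) via R0 from edge(e,d)
round 1: derive flow(i,a) via R0 from edge(i,a)
round 1: derive flow(i,b) via R0 from edge(i,b)
round 1: derive flow(j,a) via R0 from edge(j,a)
round 2: derive flow(a,a) via R1 from flow(a,c), flow(c,a)
round 2: derive flow(a,b) via R1 from flow(a,c), flow(c,b)
round 2: derive flow(a,d) via R1 from flow(a,e), flow(e,d)
round 2: derive flow(a,i) via R1 from flow(a,c), flow(c,i)
round 2: derive flow(c,e) via R1 from flow(c,a), flow(a,e)
round 2: derive flow(e,b) via R1 from flow(e,c), flow(c,b)
round 2: derive flow(e,e) via R1 from flow(e,a), flow(a,e)
round 2: derive flow(e,i) via R1 from flow(e,c), flow(c,i)
round 2: derive flow(i,c) via R1 from flow(i,a), flow(a,c)
round 2: derive flow(i,e) via R1 from flow(i,a), flow(a,e)
round 2: derive flow(j,c) via R1 from flow(j,a), flow(a,c)
round 2: derive flow(j,e) via R1 from flow(j,a), flow(a,e)
round 3: derive flow(c,d) via R1 from flow(c,a), flow(a,d)
round 3: derive flow(i,d) via R1 from flow(i,a), flow(a,d)
round 3: derive flow(i,i) via R1 from flow(i,a), flow(a,i)
round 3: derive flow(j,b) via R1 from flow(j,a), flow(a,b)
round 3: derive flow(j,d) via R1 from flow(j,a), flow(a,d)
round 3: derive flow(j,i) via R1 from flow(j,a), flow(a,i)

yes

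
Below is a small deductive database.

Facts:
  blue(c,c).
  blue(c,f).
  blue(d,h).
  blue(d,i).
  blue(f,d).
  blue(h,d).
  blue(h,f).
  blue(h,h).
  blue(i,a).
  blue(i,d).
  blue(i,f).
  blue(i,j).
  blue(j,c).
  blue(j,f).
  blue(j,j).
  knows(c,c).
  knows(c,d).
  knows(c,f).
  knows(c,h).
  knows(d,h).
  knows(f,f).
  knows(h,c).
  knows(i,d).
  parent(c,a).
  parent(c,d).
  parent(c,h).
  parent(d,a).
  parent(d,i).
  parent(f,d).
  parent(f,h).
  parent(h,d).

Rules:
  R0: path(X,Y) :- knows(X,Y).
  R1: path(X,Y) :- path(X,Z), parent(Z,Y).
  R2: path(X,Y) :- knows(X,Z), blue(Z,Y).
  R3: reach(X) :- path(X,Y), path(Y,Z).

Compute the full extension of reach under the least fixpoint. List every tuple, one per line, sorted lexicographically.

reach(c)
reach(d)
reach(f)
reach(h)
reach(i)

round 1: derive path(c,c) via R0 from knows(c,c)
round 1: derive path(c,d) via R0 from knows(c,d)
round 1: derive path(c,f) via R0 from knows(c,f)
round 1: derive path(c,h) via R0 from knows(c,h)
round 1: derive path(d,h) via R0 from knows(d,h)
round 1: derive path(f,f) via R0 from knows(f,f)
round 1: derive path(h,c) via R0 from knows(h,c)
round 1: derive path(i,d) via R0 from knows(i,d)
round 1: derive path(c,i) via R2 from knows(c,d), blue(d,i)
round 1: derive path(d,d) via R2 from knows(d,h), blue(h,d)
round 1: derive path(d,f) via R2 from knows(d,h), blue(h,f)
round 1: derive path(f,d) via R2 from knows(f,f), blue(f,d)
round 1: derive path(h,f) via R2 from knows(h,c), blue(c,f)
round 1: derive path(i,h) via R2 from knows(i,d), blue(d,h)
round 1: derive path(i,i) via R2 from knows(i,d), blue(d,i)
round 2: derive path(c,a) via R1 from path(c,c), parent(c,a)
round 2: derive path(d,a) via R1 from path(d,d), parent(d,a)
round 2: derive path(d,i) via R1 from path(d,d), parent(d,i)
round 2: derive path(f,a) via R1 from path(f,d), parent(d,a)
round 2: derive path(f,h) via R1 from path(f,f), parent(f,h)
round 2: derive path(f,i) via R1 from path(f,d), parent(d,i)
round 2: derive path(h,a) via R1 from path(h,c), parent(c,a)
round 2: derive path(h,d) via R1 from path(h,c), parent(c,d)
round 2: derive path(h,h) via R1 from path(h,c), parent(c,h)
round 2: derive path(i,a) via R1 from path(i,d), parent(d,a)
round 2: derive reach(c) via R3 from path(c,c), path(c,c)
round 2: derive reach(d) via R3 from path(d,d), path(d,d)
round 2: derive reach(f) via R3 from path(f,d), path(d,d)
round 2: derive reach(h) via R3 from path(h,c), path(c,c)
round 2: derive reach(i) via R3 from path(i,d), path(d,d)
round 3: derive path(h,i) via R1 from path(h,d), parent(d,i)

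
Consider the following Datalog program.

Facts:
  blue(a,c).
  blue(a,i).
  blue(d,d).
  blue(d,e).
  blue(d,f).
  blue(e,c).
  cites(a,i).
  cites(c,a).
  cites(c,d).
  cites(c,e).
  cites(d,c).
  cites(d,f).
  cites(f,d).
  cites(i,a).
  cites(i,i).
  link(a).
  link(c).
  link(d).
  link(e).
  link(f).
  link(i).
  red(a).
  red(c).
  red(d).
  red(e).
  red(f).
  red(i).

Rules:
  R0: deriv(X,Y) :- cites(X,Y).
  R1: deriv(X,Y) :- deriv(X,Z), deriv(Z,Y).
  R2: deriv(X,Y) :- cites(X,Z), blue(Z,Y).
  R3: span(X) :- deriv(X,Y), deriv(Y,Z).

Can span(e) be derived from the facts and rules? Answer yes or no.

no

round 1: derive deriv(a,i) via R0 from cites(a,i)
round 1: derive deriv(c,a) via R0 from cites(c,a)
round 1: derive deriv(c,d) via R0 from cites(c,d)
round 1: derive deriv(c,e) via R0 from cites(c,e)
round 1: derive deriv(d,c) via R0 from cites(d,c)
round 1: derive deriv(d,f) via R0 from cites(d,f)
round 1: derive deriv(f,d) via R0 from cites(f,d)
round 1: derive deriv(i,a) via R0 from cites(i,a)
round 1: derive deriv(i,i) via R0 from cites(i,i)
round 1: derive deriv(c,c) via R2 from cites(c,a), blue(a,c)
round 1: derive deriv(c,f) via R2 from cites(c,d), blue(d,f)
round 1: derive deriv(c,i) via R2 from cites(c,a), blue(a,i)
round 1: derive deriv(f,e) via R2 from cites(f,d), blue(d,e)
round 1: derive deriv(f,f) via R2 from cites(f,d), blue(d,f)
round 1: derive deriv(i,c) via R2 from cites(i,a), blue(a,c)
round 2: derive deriv(a,a) via R1 from deriv(a,i), deriv(i,a)
round 2: derive deriv(a,c) via R1 from deriv(a,i), deriv(i,c)
round 2: derive deriv(d,a) via R1 from deriv(d,c), deriv(c,a)
round 2: derive deriv(d,d) via R1 from deriv(d,c), deriv(c,d)
round 2: derive deriv(d,e) via R1 from deriv(d,c), deriv(c,e)
round 2: derive deriv(d,i) via R1 from deriv(d,c), deriv(c,i)
round 2: derive deriv(f,c) via R1 from deriv(f,d), deriv(d,c)
round 2: derive deriv(i,d) via R1 from deriv(i,c), deriv(c,d)
round 2: derive deriv(i,e) via R1 from deriv(i,c), deriv(c,e)
round 2: derive deriv(i,f) via R1 from deriv(i,c), deriv(c,f)
round 2: derive span(a) via R3 from deriv(a,i), deriv(i,a)
round 2: derive span(c) via R3 from deriv(c,a), deriv(a,i)
round 2: derive span(d) via R3 from deriv(d,c), deriv(c,a)
round 2: derive span(f) via R3 from deriv(f,d), deriv(d,c)
round 2: derive span(i) via R3 from deriv(i,a), deriv(a,i)
round 3: derive deriv(a,d) via R1 from deriv(a,c), deriv(c,d)
round 3: derive deriv(a,e) via R1 from deriv(a,c), deriv(c,e)
round 3: derive deriv(a,f) via R1 from deriv(a,c), deriv(c,f)
round 3: derive deriv(f,a) via R1 from deriv(f,c), deriv(c,a)
round 3: derive deriv(f,i) via R1 from deriv(f,c), deriv(c,i)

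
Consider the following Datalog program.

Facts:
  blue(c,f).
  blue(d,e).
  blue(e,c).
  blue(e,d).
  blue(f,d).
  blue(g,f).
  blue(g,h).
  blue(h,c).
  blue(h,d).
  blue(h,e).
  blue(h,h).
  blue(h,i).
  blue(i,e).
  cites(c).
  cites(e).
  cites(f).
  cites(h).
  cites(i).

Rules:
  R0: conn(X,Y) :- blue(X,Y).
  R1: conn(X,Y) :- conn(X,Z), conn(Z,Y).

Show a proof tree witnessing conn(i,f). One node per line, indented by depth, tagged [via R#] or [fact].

conn(i,f)  [via R1]
  conn(i,c)  [via R1]
    conn(i,e)  [via R0]
      blue(i,e)  [fact]
    conn(e,c)  [via R0]
      blue(e,c)  [fact]
  conn(c,f)  [via R0]
    blue(c,f)  [fact]

round 1: derive conn(c,f) via R0 from blue(c,f)
round 1: derive conn(d,e) via R0 from blue(d,e)
round 1: derive conn(e,c) via R0 from blue(e,c)
round 1: derive conn(e,d) via R0 from blue(e,d)
round 1: derive conn(f,d) via R0 from blue(f,d)
round 1: derive conn(g,f) via R0 from blue(g,f)
round 1: derive conn(g,h) via R0 from blue(g,h)
round 1: derive conn(h,c) via R0 from blue(h,c)
round 1: derive conn(h,d) via R0 from blue(h,d)
round 1: derive conn(h,e) via R0 from blue(h,e)
round 1: derive conn(h,h) via R0 from blue(h,h)
round 1: derive conn(h,i) via R0 from blue(h,i)
round 1: derive conn(i,e) via R0 from blue(i,e)
round 2: derive conn(c,d) via R1 from conn(c,f), conn(f,d)
round 2: derive conn(d,c) via R1 from conn(d,e), conn(e,c)
round 2: derive conn(d,d) via R1 from conn(d,e), conn(e,d)
round 2: derive conn(e,e) via R1 from conn(e,d), conn(d,e)
round 2: derive conn(e,f) via R1 from conn(e,c), conn(c,f)
round 2: derive conn(f,e) via R1 from conn(f,d), conn(d,e)
round 2: derive conn(g,c) via R1 from conn(g,h), conn(h,c)
round 2: derive conn(g,d) via R1 from conn(g,f), conn(f,d)
round 2: derive conn(g,e) via R1 from conn(g,h), conn(h,e)
round 2: derive conn(g,i) via R1 from conn(g,h), conn(h,i)
round 2: derive conn(h,f) via R1 from conn(h,c), conn(c,f)
round 2: derive conn(i,c) via R1 from conn(i,e), conn(e,c)
round 2: derive conn(i,d) via R1 from conn(i,e), conn(e,d)
round 3: derive conn(c,c) via R1 from conn(c,d), conn(d,c)
round 3: derive conn(c,e) via R1 from conn(c,d), conn(d,e)
round 3: derive conn(d,f) via R1 from conn(d,c), conn(c,f)
round 3: derive conn(f,c) via R1 from conn(f,d), conn(d,c)
round 3: derive conn(f,f) via R1 from conn(f,e), conn(e,f)
round 3: derive conn(i,f) via R1 from conn(i,c), conn(c,f)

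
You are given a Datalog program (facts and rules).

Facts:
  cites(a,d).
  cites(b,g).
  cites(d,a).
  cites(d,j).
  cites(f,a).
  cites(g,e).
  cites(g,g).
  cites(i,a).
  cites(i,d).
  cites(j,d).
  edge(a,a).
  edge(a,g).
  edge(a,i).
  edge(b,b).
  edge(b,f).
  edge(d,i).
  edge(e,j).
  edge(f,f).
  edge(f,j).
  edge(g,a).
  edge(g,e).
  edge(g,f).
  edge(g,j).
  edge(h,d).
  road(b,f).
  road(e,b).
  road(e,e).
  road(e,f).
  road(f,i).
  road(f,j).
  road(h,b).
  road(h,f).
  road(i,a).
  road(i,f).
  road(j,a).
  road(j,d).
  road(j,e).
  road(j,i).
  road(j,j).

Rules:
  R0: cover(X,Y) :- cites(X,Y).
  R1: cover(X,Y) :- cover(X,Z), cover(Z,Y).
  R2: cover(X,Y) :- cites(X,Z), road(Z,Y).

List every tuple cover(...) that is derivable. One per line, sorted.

round 1: derive cover(a,d) via R0 from cites(a,d)
round 1: derive cover(b,g) via R0 from cites(b,g)
round 1: derive cover(d,a) via R0 from cites(d,a)
round 1: derive cover(d,j) via R0 from cites(d,j)
round 1: derive cover(f,a) via R0 from cites(f,a)
round 1: derive cover(g,e) via R0 from cites(g,e)
round 1: derive cover(g,g) via R0 from cites(g,g)
round 1: derive cover(i,a) via R0 from cites(i,a)
round 1: derive cover(i,d) via R0 from cites(i,d)
round 1: derive cover(j,d) via R0 from cites(j,d)
round 1: derive cover(d,d) via R2 from cites(d,j), road(j,d)
round 1: derive cover(d,e) via R2 from cites(d,j), road(j,e)
round 1: derive cover(d,i) via R2 from cites(d,j), road(j,i)
round 1: derive cover(g,b) via R2 from cites(g,e), road(e,b)
round 1: derive cover(g,f) via R2 from cites(g,e), road(e,f)
round 2: derive cover(a,a) via R1 from cover(a,d), cover(d,a)
round 2: derive cover(a,e) via R1 from cover(a,d), cover(d,e)
round 2: derive cover(a,i) via R1 from cover(a,d), cover(d,i)
round 2: derive cover(a,j) via R1 from cover(a,d), cover(d,j)
round 2: derive cover(b,b) via R1 from cover(b,g), cover(g,b)
round 2: derive cover(b,e) via R1 from cover(b,g), cover(g,e)
round 2: derive cover(b,f) via R1 from cover(b,g), cover(g,f)
round 2: derive cover(f,d) via R1 from cover(f,a), cover(a,d)
round 2: derive cover(g,a) via R1 from cover(g,f), cover(f,a)
round 2: derive cover(i,e) via R1 from cover(i,d), cover(d,e)
round 2: derive cover(i,i) via R1 from cover(i,d), cover(d,i)
round 2: derive cover(i,j) via R1 from cover(i,d), cover(d,j)
round 2: derive cover(j,a) via R1 from cover(j,d), cover(d,a)
round 2: derive cover(j,e) via R1 from cover(j,d), cover(d,e)
round 2: derive cover(j,i) via R1 from cover(j,d), cover(d,i)
round 2: derive cover(j,j) via R1 from cover(j,d), cover(d,j)
round 3: derive cover(b,a) via R1 from cover(b,f), cover(f,a)
round 3: derive cover(b,d) via R1 from cover(b,f), cover(f,d)
round 3: derive cover(f,e) via R1 from cover(f,a), cover(a,e)
round 3: derive cover(f,i) via R1 from cover(f,a), cover(a,i)
round 3: derive cover(f,j) via R1 from cover(f,a), cover(a,j)
round 3: derive cover(g,d) via R1 from cover(g,a), cover(a,d)
round 3: derive cover(g,i) via R1 from cover(g,a), cover(a,i)
round 3: derive cover(g,j) via R1 from cover(g,a), cover(a,j)
round 4: derive cover(b,i) via R1 from cover(b,a), cover(a,i)
round 4: derive cover(b,j) via R1 from cover(b,a), cover(a,j)

cover(a,a)
cover(a,d)
cover(a,e)
cover(a,i)
cover(a,j)
cover(b,a)
cover(b,b)
cover(b,d)
cover(b,e)
cover(b,f)
cover(b,g)
cover(b,i)
cover(b,j)
cover(d,a)
cover(d,d)
cover(d,e)
cover(d,i)
cover(d,j)
cover(f,a)
cover(f,d)
cover(f,e)
cover(f,i)
cover(f,j)
cover(g,a)
cover(g,b)
cover(g,d)
cover(g,e)
cover(g,f)
cover(g,g)
cover(g,i)
cover(g,j)
cover(i,a)
cover(i,d)
cover(i,e)
cover(i,i)
cover(i,j)
cover(j,a)
cover(j,d)
cover(j,e)
cover(j,i)
cover(j,j)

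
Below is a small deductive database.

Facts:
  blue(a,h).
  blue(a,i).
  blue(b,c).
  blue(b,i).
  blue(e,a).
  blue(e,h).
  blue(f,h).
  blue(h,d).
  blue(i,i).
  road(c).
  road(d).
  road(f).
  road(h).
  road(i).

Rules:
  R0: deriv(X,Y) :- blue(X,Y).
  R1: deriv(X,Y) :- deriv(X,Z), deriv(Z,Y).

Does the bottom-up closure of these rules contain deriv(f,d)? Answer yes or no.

round 1: derive deriv(a,h) via R0 from blue(a,h)
round 1: derive deriv(a,i) via R0 from blue(a,i)
round 1: derive deriv(b,c) via R0 from blue(b,c)
round 1: derive deriv(b,i) via R0 from blue(b,i)
round 1: derive deriv(e,a) via R0 from blue(e,a)
round 1: derive deriv(e,h) via R0 from blue(e,h)
round 1: derive deriv(f,h) via R0 from blue(f,h)
round 1: derive deriv(h,d) via R0 from blue(h,d)
round 1: derive deriv(i,i) via R0 from blue(i,i)
round 2: derive deriv(a,d) via R1 from deriv(a,h), deriv(h,d)
round 2: derive deriv(e,d) via R1 from deriv(e,h), deriv(h,d)
round 2: derive deriv(e,i) via R1 from deriv(e,a), deriv(a,i)
round 2: derive deriv(f,d) via R1 from deriv(f,h), deriv(h,d)

yes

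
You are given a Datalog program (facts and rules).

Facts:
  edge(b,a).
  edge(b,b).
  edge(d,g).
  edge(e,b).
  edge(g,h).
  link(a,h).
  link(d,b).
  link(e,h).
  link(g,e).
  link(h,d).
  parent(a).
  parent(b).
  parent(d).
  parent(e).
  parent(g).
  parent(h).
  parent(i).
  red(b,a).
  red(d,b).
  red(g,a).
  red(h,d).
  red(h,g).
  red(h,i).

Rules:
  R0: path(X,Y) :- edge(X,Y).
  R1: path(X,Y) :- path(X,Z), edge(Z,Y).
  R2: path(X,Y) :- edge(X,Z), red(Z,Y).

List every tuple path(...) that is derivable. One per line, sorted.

path(b,a)
path(b,b)
path(d,a)
path(d,g)
path(d,h)
path(e,a)
path(e,b)
path(g,d)
path(g,g)
path(g,h)
path(g,i)

round 1: derive path(b,a) via R0 from edge(b,a)
round 1: derive path(b,b) via R0 from edge(b,b)
round 1: derive path(d,g) via R0 from edge(d,g)
round 1: derive path(e,b) via R0 from edge(e,b)
round 1: derive path(g,h) via R0 from edge(g,h)
round 1: derive path(d,a) via R2 from edge(d,g), red(g,a)
round 1: derive path(e,a) via R2 from edge(e,b), red(b,a)
round 1: derive path(g,d) via R2 from edge(g,h), red(h,d)
round 1: derive path(g,g) via R2 from edge(g,h), red(h,g)
round 1: derive path(g,i) via R2 from edge(g,h), red(h,i)
round 2: derive path(d,h) via R1 from path(d,g), edge(g,h)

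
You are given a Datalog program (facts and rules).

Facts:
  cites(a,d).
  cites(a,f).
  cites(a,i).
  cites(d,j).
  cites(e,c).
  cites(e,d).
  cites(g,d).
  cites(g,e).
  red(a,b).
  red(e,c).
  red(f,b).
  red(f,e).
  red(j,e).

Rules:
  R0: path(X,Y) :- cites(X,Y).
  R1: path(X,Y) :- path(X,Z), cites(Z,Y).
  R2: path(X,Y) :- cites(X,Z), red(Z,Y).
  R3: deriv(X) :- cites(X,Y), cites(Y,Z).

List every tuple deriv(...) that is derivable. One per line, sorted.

round 1: derive deriv(a) via R3 from cites(a,d), cites(d,j)
round 1: derive deriv(e) via R3 from cites(e,d), cites(d,j)
round 1: derive deriv(g) via R3 from cites(g,d), cites(d,j)

deriv(a)
deriv(e)
deriv(g)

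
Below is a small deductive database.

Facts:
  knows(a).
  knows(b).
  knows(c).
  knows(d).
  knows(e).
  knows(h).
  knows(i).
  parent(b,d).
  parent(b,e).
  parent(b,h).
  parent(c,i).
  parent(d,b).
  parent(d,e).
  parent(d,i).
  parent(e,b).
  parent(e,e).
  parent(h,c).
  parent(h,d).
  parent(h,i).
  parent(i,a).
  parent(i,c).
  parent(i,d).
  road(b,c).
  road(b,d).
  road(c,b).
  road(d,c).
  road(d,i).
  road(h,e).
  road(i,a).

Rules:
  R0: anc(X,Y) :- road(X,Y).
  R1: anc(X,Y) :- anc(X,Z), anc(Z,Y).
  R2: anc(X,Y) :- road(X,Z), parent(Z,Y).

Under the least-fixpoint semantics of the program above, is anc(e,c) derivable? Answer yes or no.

no

round 1: derive anc(b,c) via R0 from road(b,c)
round 1: derive anc(b,d) via R0 from road(b,d)
round 1: derive anc(c,b) via R0 from road(c,b)
round 1: derive anc(d,c) via R0 from road(d,c)
round 1: derive anc(d,i) via R0 from road(d,i)
round 1: derive anc(h,e) via R0 from road(h,e)
round 1: derive anc(i,a) via R0 from road(i,a)
round 1: derive anc(b,b) via R2 from road(b,d), parent(d,b)
round 1: derive anc(b,e) via R2 from road(b,d), parent(d,e)
round 1: derive anc(b,i) via R2 from road(b,c), parent(c,i)
round 1: derive anc(c,d) via R2 from road(c,b), parent(b,d)
round 1: derive anc(c,e) via R2 from road(c,b), parent(b,e)
round 1: derive anc(c,h) via R2 from road(c,b), parent(b,h)
round 1: derive anc(d,a) via R2 from road(d,i), parent(i,a)
round 1: derive anc(d,d) via R2 from road(d,i), parent(i,d)
round 1: derive anc(h,b) via R2 from road(h,e), parent(e,b)
round 2: derive anc(b,a) via R1 from anc(b,d), anc(d,a)
round 2: derive anc(b,h) via R1 from anc(b,c), anc(c,h)
round 2: derive anc(c,a) via R1 from anc(c,d), anc(d,a)
round 2: derive anc(c,c) via R1 from anc(c,b), anc(b,c)
round 2: derive anc(c,i) via R1 from anc(c,b), anc(b,i)
round 2: derive anc(d,b) via R1 from anc(d,c), anc(c,b)
round 2: derive anc(d,e) via R1 from anc(d,c), anc(c,e)
round 2: derive anc(d,h) via R1 from anc(d,c), anc(c,h)
round 2: derive anc(h,c) via R1 from anc(h,b), anc(b,c)
round 2: derive anc(h,d) via R1 from anc(h,b), anc(b,d)
round 2: derive anc(h,i) via R1 from anc(h,b), anc(b,i)
round 3: derive anc(h,a) via R1 from anc(h,b), anc(b,a)
round 3: derive anc(h,h) via R1 from anc(h,b), anc(b,h)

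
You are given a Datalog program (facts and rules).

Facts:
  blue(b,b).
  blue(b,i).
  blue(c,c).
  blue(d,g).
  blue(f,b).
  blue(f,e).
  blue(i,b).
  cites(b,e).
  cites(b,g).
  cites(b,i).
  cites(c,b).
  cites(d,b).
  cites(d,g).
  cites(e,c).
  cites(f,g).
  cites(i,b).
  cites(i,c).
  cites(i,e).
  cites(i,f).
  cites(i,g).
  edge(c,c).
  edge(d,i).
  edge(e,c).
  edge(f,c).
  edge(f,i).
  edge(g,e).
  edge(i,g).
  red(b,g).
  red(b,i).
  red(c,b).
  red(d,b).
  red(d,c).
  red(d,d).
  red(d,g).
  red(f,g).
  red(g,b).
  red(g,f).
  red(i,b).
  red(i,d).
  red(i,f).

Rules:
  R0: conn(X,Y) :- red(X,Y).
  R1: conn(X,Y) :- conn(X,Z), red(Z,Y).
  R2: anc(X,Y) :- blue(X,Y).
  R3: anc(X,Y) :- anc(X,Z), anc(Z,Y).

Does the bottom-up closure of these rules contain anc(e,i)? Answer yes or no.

round 1: derive anc(b,b) via R2 from blue(b,b)
round 1: derive anc(b,i) via R2 from blue(b,i)
round 1: derive anc(c,c) via R2 from blue(c,c)
round 1: derive anc(d,g) via R2 from blue(d,g)
round 1: derive anc(f,b) via R2 from blue(f,b)
round 1: derive anc(f,e) via R2 from blue(f,e)
round 1: derive anc(i,b) via R2 from blue(i,b)
round 2: derive anc(f,i) via R3 from anc(f,b), anc(b,i)
round 2: derive anc(i,i) via R3 from anc(i,b), anc(b,i)

no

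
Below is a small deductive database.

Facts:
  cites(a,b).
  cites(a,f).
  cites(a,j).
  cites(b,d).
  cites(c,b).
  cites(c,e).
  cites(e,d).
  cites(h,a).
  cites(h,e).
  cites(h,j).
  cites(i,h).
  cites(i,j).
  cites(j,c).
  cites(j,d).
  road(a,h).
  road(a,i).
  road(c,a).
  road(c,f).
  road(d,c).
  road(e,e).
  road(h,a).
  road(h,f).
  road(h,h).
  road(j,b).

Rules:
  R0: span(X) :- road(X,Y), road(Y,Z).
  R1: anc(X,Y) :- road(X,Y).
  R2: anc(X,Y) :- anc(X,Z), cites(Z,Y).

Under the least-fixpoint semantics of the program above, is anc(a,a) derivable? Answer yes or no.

yes

round 1: derive anc(a,h) via R1 from road(a,h)
round 1: derive anc(a,i) via R1 from road(a,i)
round 1: derive anc(c,a) via R1 from road(c,a)
round 1: derive anc(c,f) via R1 from road(c,f)
round 1: derive anc(d,c) via R1 from road(d,c)
round 1: derive anc(e,e) via R1 from road(e,e)
round 1: derive anc(h,a) via R1 from road(h,a)
round 1: derive anc(h,f) via R1 from road(h,f)
round 1: derive anc(h,h) via R1 from road(h,h)
round 1: derive anc(j,b) via R1 from road(j,b)
round 2: derive anc(a,a) via R2 from anc(a,h), cites(h,a)
round 2: derive anc(a,e) via R2 from anc(a,h), cites(h,e)
round 2: derive anc(a,j) via R2 from anc(a,h), cites(h,j)
round 2: derive anc(c,b) via R2 from anc(c,a), cites(a,b)
round 2: derive anc(c,j) via R2 from anc(c,a), cites(a,j)
round 2: derive anc(d,b) via R2 from anc(d,c), cites(c,b)
round 2: derive anc(d,e) via R2 from anc(d,c), cites(c,e)
round 2: derive anc(e,d) via R2 from anc(e,e), cites(e,d)
round 2: derive anc(h,b) via R2 from anc(h,a), cites(a,b)
round 2: derive anc(h,e) via R2 from anc(h,h), cites(h,e)
round 2: derive anc(h,j) via R2 from anc(h,a), cites(a,j)
round 2: derive anc(j,d) via R2 from anc(j,b), cites(b,d)
round 3: derive anc(a,b) via R2 from anc(a,a), cites(a,b)
round 3: derive anc(a,c) via R2 from anc(a,j), cites(j,c)
round 3: derive anc(a,d) via R2 from anc(a,e), cites(e,d)
round 3: derive anc(a,f) via R2 from anc(a,a), cites(a,f)
round 3: derive anc(c,c) via R2 from anc(c,j), cites(j,c)
round 3: derive anc(c,d) via R2 from anc(c,b), cites(b,d)
round 3: derive anc(d,d) via R2 from anc(d,b), cites(b,d)
round 3: derive anc(h,c) via R2 from anc(h,j), cites(j,c)
round 3: derive anc(h,d) via R2 from anc(h,b), cites(b,d)
round 4: derive anc(c,e) via R2 from anc(c,c), cites(c,e)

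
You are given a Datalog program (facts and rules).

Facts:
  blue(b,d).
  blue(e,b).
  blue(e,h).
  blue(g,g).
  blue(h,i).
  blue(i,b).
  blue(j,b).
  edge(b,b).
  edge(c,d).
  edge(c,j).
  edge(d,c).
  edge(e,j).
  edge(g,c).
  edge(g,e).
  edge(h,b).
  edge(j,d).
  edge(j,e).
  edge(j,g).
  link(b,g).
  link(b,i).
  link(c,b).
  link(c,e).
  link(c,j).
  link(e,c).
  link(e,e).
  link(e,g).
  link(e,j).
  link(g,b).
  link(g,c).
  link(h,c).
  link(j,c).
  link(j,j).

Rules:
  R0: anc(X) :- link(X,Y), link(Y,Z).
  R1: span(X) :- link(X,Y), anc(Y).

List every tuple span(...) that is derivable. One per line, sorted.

round 1: derive anc(b) via R0 from link(b,g), link(g,b)
round 1: derive anc(c) via R0 from link(c,b), link(b,g)
round 1: derive anc(e) via R0 from link(e,c), link(c,b)
round 1: derive anc(g) via R0 from link(g,b), link(b,g)
round 1: derive anc(h) via R0 from link(h,c), link(c,b)
round 1: derive anc(j) via R0 from link(j,c), link(c,b)
round 2: derive span(b) via R1 from link(b,g), anc(g)
round 2: derive span(c) via R1 from link(c,b), anc(b)
round 2: derive span(e) via R1 from link(e,c), anc(c)
round 2: derive span(g) via R1 from link(g,b), anc(b)
round 2: derive span(h) via R1 from link(h,c), anc(c)
round 2: derive span(j) via R1 from link(j,c), anc(c)

span(b)
span(c)
span(e)
span(g)
span(h)
span(j)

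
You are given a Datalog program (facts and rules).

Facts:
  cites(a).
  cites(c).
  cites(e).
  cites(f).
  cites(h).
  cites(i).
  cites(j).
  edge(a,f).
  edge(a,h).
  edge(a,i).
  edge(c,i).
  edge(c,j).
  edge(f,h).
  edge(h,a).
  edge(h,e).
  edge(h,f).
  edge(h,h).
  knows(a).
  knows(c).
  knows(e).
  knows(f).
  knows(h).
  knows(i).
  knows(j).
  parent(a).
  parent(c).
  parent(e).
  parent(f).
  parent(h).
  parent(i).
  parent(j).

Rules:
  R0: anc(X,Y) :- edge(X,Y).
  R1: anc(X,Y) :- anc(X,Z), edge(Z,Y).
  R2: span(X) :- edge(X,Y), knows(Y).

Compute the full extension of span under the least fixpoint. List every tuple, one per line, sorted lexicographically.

span(a)
span(c)
span(f)
span(h)

round 1: derive span(a) via R2 from edge(a,f), knows(f)
round 1: derive span(c) via R2 from edge(c,i), knows(i)
round 1: derive span(f) via R2 from edge(f,h), knows(h)
round 1: derive span(h) via R2 from edge(h,a), knows(a)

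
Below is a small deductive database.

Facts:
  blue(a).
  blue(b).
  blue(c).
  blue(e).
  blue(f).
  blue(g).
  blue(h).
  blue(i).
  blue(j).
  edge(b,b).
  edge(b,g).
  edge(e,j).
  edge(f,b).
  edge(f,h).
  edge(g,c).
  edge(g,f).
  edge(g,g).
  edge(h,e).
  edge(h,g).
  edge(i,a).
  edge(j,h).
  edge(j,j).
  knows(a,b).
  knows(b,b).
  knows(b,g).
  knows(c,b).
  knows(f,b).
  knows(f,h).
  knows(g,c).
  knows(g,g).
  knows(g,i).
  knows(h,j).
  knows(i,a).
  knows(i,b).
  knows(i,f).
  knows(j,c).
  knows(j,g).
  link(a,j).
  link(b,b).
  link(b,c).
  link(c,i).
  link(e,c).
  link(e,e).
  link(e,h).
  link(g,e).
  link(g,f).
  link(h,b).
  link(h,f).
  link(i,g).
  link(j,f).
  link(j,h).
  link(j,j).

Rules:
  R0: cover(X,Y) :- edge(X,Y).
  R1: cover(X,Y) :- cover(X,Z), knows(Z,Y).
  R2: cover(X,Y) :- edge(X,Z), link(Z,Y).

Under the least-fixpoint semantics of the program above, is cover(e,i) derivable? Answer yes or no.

yes

round 1: derive cover(b,b) via R0 from edge(b,b)
round 1: derive cover(b,g) via R0 from edge(b,g)
round 1: derive cover(e,j) via R0 from edge(e,j)
round 1: derive cover(f,b) via R0 from edge(f,b)
round 1: derive cover(f,h) via R0 from edge(f,h)
round 1: derive cover(g,c) via R0 from edge(g,c)
round 1: derive cover(g,f) via R0 from edge(g,f)
round 1: derive cover(g,g) via R0 from edge(g,g)
round 1: derive cover(h,e) via R0 from edge(h,e)
round 1: derive cover(h,g) via R0 from edge(h,g)
round 1: derive cover(i,a) via R0 from edge(i,a)
round 1: derive cover(j,h) via R0 from edge(j,h)
round 1: derive cover(j,j) via R0 from edge(j,j)
round 1: derive cover(b,c) via R2 from edge(b,b), link(b,c)
round 1: derive cover(b,e) via R2 from edge(b,g), link(g,e)
round 1: derive cover(b,f) via R2 from edge(b,g), link(g,f)
round 1: derive cover(e,f) via R2 from edge(e,j), link(j,f)
round 1: derive cover(e,h) via R2 from edge(e,j), link(j,h)
round 1: derive cover(f,c) via R2 from edge(f,b), link(b,c)
round 1: derive cover(f,f) via R2 from edge(f,h), link(h,f)
round 1: derive cover(g,e) via R2 from edge(g,g), link(g,e)
round 1: derive cover(g,i) via R2 from edge(g,c), link(c,i)
round 1: derive cover(h,c) via R2 from edge(h,e), link(e,c)
round 1: derive cover(h,f) via R2 from edge(h,g), link(g,f)
round 1: derive cover(h,h) via R2 from edge(h,e), link(e,h)
round 1: derive cover(i,j) via R2 from edge(i,a), link(a,j)
round 1: derive cover(j,b) via R2 from edge(j,h), link(h,b)
round 1: derive cover(j,f) via R2 from edge(j,h), link(h,f)
round 2: derive cover(b,h) via R1 from cover(b,f), knows(f,h)
round 2: derive cover(b,i) via R1 from cover(b,g), knows(g,i)
round 2: derive cover(e,b) via R1 from cover(e,f), knows(f,b)
round 2: derive cover(e,c) via R1 from cover(e,j), knows(j,c)
round 2: derive cover(e,g) via R1 from cover(e,j), knows(j,g)
round 2: derive cover(f,g) via R1 from cover(f,b), knows(b,g)
round 2: derive cover(f,j) via R1 from cover(f,h), knows(h,j)
round 2: derive cover(g,a) via R1 from cover(g,i), knows(i,a)
round 2: derive cover(g,b) via R1 from cover(g,c), knows(c,b)
round 2: derive cover(g,h) via R1 from cover(g,f), knows(f,h)
round 2: derive cover(h,b) via R1 from cover(h,c), knows(c,b)
round 2: derive cover(h,i) via R1 from cover(h,g), knows(g,i)
round 2: derive cover(h,j) via R1 from cover(h,h), knows(h,j)
round 2: derive cover(i,b) via R1 from cover(i,a), knows(a,b)
round 2: derive cover(i,c) via R1 from cover(i,j), knows(j,c)
round 2: derive cover(i,g) via R1 from cover(i,j), knows(j,g)
round 2: derive cover(j,c) via R1 from cover(j,j), knows(j,c)
round 2: derive cover(j,g) via R1 from cover(j,b), knows(b,g)
round 3: derive cover(b,a) via R1 from cover(b,i), knows(i,a)
round 3: derive cover(b,j) via R1 from cover(b,h), knows(h,j)
round 3: derive cover(e,i) via R1 from cover(e,g), knows(g,i)
round 3: derive cover(f,i) via R1 from cover(f,g), knows(g,i)
round 3: derive cover(g,j) via R1 from cover(g,h), knows(h,j)
round 3: derive cover(h,a) via R1 from cover(h,i), knows(i,a)
round 3: derive cover(i,i) via R1 from cover(i,g), knows(g,i)
round 3: derive cover(j,i) via R1 from cover(j,g), knows(g,i)
round 4: derive cover(e,a) via R1 from cover(e,i), knows(i,a)
round 4: derive cover(f,a) via R1 from cover(f,i), knows(i,a)
round 4: derive cover(i,f) via R1 from cover(i,i), knows(i,f)
round 4: derive cover(j,a) via R1 from cover(j,i), knows(i,a)
round 5: derive cover(i,h) via R1 from cover(i,f), knows(f,h)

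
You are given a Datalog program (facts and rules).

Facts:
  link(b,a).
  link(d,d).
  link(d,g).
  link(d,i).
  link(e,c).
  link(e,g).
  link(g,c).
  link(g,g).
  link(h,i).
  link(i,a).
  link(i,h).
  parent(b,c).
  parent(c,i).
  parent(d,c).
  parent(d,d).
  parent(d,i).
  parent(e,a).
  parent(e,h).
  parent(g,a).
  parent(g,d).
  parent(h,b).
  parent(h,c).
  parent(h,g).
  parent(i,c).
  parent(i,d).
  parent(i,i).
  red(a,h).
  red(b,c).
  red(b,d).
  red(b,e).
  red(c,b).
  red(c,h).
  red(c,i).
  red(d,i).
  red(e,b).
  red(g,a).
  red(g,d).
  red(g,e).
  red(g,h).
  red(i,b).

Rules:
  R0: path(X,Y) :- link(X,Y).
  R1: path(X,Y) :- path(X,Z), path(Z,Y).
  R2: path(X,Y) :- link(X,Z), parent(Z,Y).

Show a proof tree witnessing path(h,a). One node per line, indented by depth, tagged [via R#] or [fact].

path(h,a)  [via R1]
  path(h,d)  [via R2]
    link(h,i)  [fact]
    parent(i,d)  [fact]
  path(d,a)  [via R2]
    link(d,g)  [fact]
    parent(g,a)  [fact]

round 1: derive path(b,a) via R0 from link(b,a)
round 1: derive path(d,d) via R0 from link(d,d)
round 1: derive path(d,g) via R0 from link(d,g)
round 1: derive path(d,i) via R0 from link(d,i)
round 1: derive path(e,c) via R0 from link(e,c)
round 1: derive path(e,g) via R0 from link(e,g)
round 1: derive path(g,c) via R0 from link(g,c)
round 1: derive path(g,g) via R0 from link(g,g)
round 1: derive path(h,i) via R0 from link(h,i)
round 1: derive path(i,a) via R0 from link(i,a)
round 1: derive path(i,h) via R0 from link(i,h)
round 1: derive path(d,a) via R2 from link(d,g), parent(g,a)
round 1: derive path(d,c) via R2 from link(d,d), parent(d,c)
round 1: derive path(e,a) via R2 from link(e,g), parent(g,a)
round 1: derive path(e,d) via R2 from link(e,g), parent(g,d)
round 1: derive path(e,i) via R2 from link(e,c), parent(c,i)
round 1: derive path(g,a) via R2 from link(g,g), parent(g,a)
round 1: derive path(g,d) via R2 from link(g,g), parent(g,d)
round 1: derive path(g,i) via R2 from link(g,c), parent(c,i)
round 1: derive path(h,c) via R2 from link(h,i), parent(i,c)
round 1: derive path(h,d) via R2 from link(h,i), parent(i,d)
round 1: derive path(i,b) via R2 from link(i,h), parent(h,b)
round 1: derive path(i,c) via R2 from link(i,h), parent(h,c)
round 1: derive path(i,g) via R2 from link(i,h), parent(h,g)
round 2: derive path(d,b) via R1 from path(d,i), path(i,b)
round 2: derive path(d,h) via R1 from path(d,i), path(i,h)
round 2: derive path(e,b) via R1 from path(e,i), path(i,b)
round 2: derive path(e,h) via R1 from path(e,i), path(i,h)
round 2: derive path(g,b) via R1 from path(g,i), path(i,b)
round 2: derive path(g,h) via R1 from path(g,i), path(i,h)
round 2: derive path(h,a) via R1 from path(h,d), path(d,a)
round 2: derive path(h,b) via R1 from path(h,i), path(i,b)
round 2: derive path(h,g) via R1 from path(h,d), path(d,g)
round 2: derive path(h,h) via R1 from path(h,i), path(i,h)
round 2: derive path(i,d) via R1 from path(i,g), path(g,d)
round 2: derive path(i,i) via R1 from path(i,g), path(g,i)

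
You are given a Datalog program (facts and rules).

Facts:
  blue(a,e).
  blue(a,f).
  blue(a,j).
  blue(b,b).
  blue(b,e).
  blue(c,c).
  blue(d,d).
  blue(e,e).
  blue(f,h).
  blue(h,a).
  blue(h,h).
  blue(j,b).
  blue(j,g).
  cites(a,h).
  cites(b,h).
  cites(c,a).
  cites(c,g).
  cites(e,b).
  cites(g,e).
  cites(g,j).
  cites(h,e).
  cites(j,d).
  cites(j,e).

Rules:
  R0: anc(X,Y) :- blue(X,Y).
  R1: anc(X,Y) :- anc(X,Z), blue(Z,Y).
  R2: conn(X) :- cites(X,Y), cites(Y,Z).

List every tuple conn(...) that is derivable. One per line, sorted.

conn(a)
conn(b)
conn(c)
conn(e)
conn(g)
conn(h)
conn(j)

round 1: derive conn(a) via R2 from cites(a,h), cites(h,e)
round 1: derive conn(b) via R2 from cites(b,h), cites(h,e)
round 1: derive conn(c) via R2 from cites(c,a), cites(a,h)
round 1: derive conn(e) via R2 from cites(e,b), cites(b,h)
round 1: derive conn(g) via R2 from cites(g,e), cites(e,b)
round 1: derive conn(h) via R2 from cites(h,e), cites(e,b)
round 1: derive conn(j) via R2 from cites(j,e), cites(e,b)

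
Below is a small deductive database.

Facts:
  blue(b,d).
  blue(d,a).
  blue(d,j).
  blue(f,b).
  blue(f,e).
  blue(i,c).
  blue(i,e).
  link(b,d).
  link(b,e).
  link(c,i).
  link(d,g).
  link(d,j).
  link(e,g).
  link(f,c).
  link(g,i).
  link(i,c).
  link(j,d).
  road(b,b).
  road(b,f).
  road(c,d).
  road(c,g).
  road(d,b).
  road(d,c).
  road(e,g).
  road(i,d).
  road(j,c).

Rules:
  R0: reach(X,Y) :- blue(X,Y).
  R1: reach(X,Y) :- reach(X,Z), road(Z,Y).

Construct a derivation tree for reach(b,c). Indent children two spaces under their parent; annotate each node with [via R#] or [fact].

reach(b,c)  [via R1]
  reach(b,d)  [via R0]
    blue(b,d)  [fact]
  road(d,c)  [fact]

round 1: derive reach(b,d) via R0 from blue(b,d)
round 1: derive reach(d,a) via R0 from blue(d,a)
round 1: derive reach(d,j) via R0 from blue(d,j)
round 1: derive reach(f,b) via R0 from blue(f,b)
round 1: derive reach(f,e) via R0 from blue(f,e)
round 1: derive reach(i,c) via R0 from blue(i,c)
round 1: derive reach(i,e) via R0 from blue(i,e)
round 2: derive reach(b,b) via R1 from reach(b,d), road(d,b)
round 2: derive reach(b,c) via R1 from reach(b,d), road(d,c)
round 2: derive reach(d,c) via R1 from reach(d,j), road(j,c)
round 2: derive reach(f,f) via R1 from reach(f,b), road(b,f)
round 2: derive reach(f,g) via R1 from reach(f,e), road(e,g)
round 2: derive reach(i,d) via R1 from reach(i,c), road(c,d)
round 2: derive reach(i,g) via R1 from reach(i,c), road(c,g)
round 3: derive reach(b,f) via R1 from reach(b,b), road(b,f)
round 3: derive reach(b,g) via R1 from reach(b,c), road(c,g)
round 3: derive reach(d,d) via R1 from reach(d,c), road(c,d)
round 3: derive reach(d,g) via R1 from reach(d,c), road(c,g)
round 3: derive reach(i,b) via R1 from reach(i,d), road(d,b)
round 4: derive reach(d,b) via R1 from reach(d,d), road(d,b)
round 4: derive reach(i,f) via R1 from reach(i,b), road(b,f)
round 5: derive reach(d,f) via R1 from reach(d,b), road(b,f)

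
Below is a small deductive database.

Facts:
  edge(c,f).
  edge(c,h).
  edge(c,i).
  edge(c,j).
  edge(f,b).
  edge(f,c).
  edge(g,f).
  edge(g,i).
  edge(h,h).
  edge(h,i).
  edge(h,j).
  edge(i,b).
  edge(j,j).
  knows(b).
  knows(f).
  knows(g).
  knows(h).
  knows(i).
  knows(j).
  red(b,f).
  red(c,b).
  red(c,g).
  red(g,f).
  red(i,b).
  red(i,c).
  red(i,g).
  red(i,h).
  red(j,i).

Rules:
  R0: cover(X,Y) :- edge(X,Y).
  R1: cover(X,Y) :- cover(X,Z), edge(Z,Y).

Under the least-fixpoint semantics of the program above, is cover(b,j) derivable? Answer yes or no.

no

round 1: derive cover(c,f) via R0 from edge(c,f)
round 1: derive cover(c,h) via R0 from edge(c,h)
round 1: derive cover(c,i) via R0 from edge(c,i)
round 1: derive cover(c,j) via R0 from edge(c,j)
round 1: derive cover(f,b) via R0 from edge(f,b)
round 1: derive cover(f,c) via R0 from edge(f,c)
round 1: derive cover(g,f) via R0 from edge(g,f)
round 1: derive cover(g,i) via R0 from edge(g,i)
round 1: derive cover(h,h) via R0 from edge(h,h)
round 1: derive cover(h,i) via R0 from edge(h,i)
round 1: derive cover(h,j) via R0 from edge(h,j)
round 1: derive cover(i,b) via R0 from edge(i,b)
round 1: derive cover(j,j) via R0 from edge(j,j)
round 2: derive cover(c,b) via R1 from cover(c,f), edge(f,b)
round 2: derive cover(c,c) via R1 from cover(c,f), edge(f,c)
round 2: derive cover(f,f) via R1 from cover(f,c), edge(c,f)
round 2: derive cover(f,h) via R1 from cover(f,c), edge(c,h)
round 2: derive cover(f,i) via R1 from cover(f,c), edge(c,i)
round 2: derive cover(f,j) via R1 from cover(f,c), edge(c,j)
round 2: derive cover(g,b) via R1 from cover(g,f), edge(f,b)
round 2: derive cover(g,c) via R1 from cover(g,f), edge(f,c)
round 2: derive cover(h,b) via R1 from cover(h,i), edge(i,b)
round 3: derive cover(g,h) via R1 from cover(g,c), edge(c,h)
round 3: derive cover(g,j) via R1 from cover(g,c), edge(c,j)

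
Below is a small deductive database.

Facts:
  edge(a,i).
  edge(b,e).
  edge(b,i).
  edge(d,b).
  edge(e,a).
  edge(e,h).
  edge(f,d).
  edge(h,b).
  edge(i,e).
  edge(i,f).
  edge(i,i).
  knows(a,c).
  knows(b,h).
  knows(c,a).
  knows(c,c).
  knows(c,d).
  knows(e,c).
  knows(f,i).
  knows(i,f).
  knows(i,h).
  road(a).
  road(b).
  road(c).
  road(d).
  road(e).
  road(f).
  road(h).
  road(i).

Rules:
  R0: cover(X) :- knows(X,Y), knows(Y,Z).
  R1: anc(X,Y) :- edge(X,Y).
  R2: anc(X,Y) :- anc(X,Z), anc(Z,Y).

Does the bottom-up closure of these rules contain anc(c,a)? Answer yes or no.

round 1: derive anc(a,i) via R1 from edge(a,i)
round 1: derive anc(b,e) via R1 from edge(b,e)
round 1: derive anc(b,i) via R1 from edge(b,i)
round 1: derive anc(d,b) via R1 from edge(d,b)
round 1: derive anc(e,a) via R1 from edge(e,a)
round 1: derive anc(e,h) via R1 from edge(e,h)
round 1: derive anc(f,d) via R1 from edge(f,d)
round 1: derive anc(h,b) via R1 from edge(h,b)
round 1: derive anc(i,e) via R1 from edge(i,e)
round 1: derive anc(i,f) via R1 from edge(i,f)
round 1: derive anc(i,i) via R1 from edge(i,i)
round 2: derive anc(a,e) via R2 from anc(a,i), anc(i,e)
round 2: derive anc(a,f) via R2 from anc(a,i), anc(i,f)
round 2: derive anc(b,a) via R2 from anc(b,e), anc(e,a)
round 2: derive anc(b,f) via R2 from anc(b,i), anc(i,f)
round 2: derive anc(b,h) via R2 from anc(b,e), anc(e,h)
round 2: derive anc(d,e) via R2 from anc(d,b), anc(b,e)
round 2: derive anc(d,i) via R2 from anc(d,b), anc(b,i)
round 2: derive anc(e,b) via R2 from anc(e,h), anc(h,b)
round 2: derive anc(e,i) via R2 from anc(e,a), anc(a,i)
round 2: derive anc(f,b) via R2 from anc(f,d), anc(d,b)
round 2: derive anc(h,e) via R2 from anc(h,b), anc(b,e)
round 2: derive anc(h,i) via R2 from anc(h,b), anc(b,i)
round 2: derive anc(i,a) via R2 from anc(i,e), anc(e,a)
round 2: derive anc(i,d) via R2 from anc(i,f), anc(f,d)
round 2: derive anc(i,h) via R2 from anc(i,e), anc(e,h)
round 3: derive anc(a,a) via R2 from anc(a,e), anc(e,a)
round 3: derive anc(a,b) via R2 from anc(a,e), anc(e,b)
round 3: derive anc(a,d) via R2 from anc(a,f), anc(f,d)
round 3: derive anc(a,h) via R2 from anc(a,e), anc(e,h)
round 3: derive anc(b,b) via R2 from anc(b,e), anc(e,b)
round 3: derive anc(b,d) via R2 from anc(b,f), anc(f,d)
round 3: derive anc(d,a) via R2 from anc(d,b), anc(b,a)
round 3: derive anc(d,d) via R2 from anc(d,i), anc(i,d)
round 3: derive anc(d,f) via R2 from anc(d,b), anc(b,f)
round 3: derive anc(d,h) via R2 from anc(d,b), anc(b,h)
round 3: derive anc(e,d) via R2 from anc(e,i), anc(i,d)
round 3: derive anc(e,e) via R2 from anc(e,a), anc(a,e)
round 3: derive anc(e,f) via R2 from anc(e,a), anc(a,f)
round 3: derive anc(f,a) via R2 from anc(f,b), anc(b,a)
round 3: derive anc(f,e) via R2 from anc(f,b), anc(b,e)
round 3: derive anc(f,f) via R2 from anc(f,b), anc(b,f)
round 3: derive anc(f,h) via R2 from anc(f,b), anc(b,h)
round 3: derive anc(f,i) via R2 from anc(f,b), anc(b,i)
round 3: derive anc(h,a) via R2 from anc(h,b), anc(b,a)
round 3: derive anc(h,d) via R2 from anc(h,i), anc(i,d)
round 3: derive anc(h,f) via R2 from anc(h,b), anc(b,f)
round 3: derive anc(h,h) via R2 from anc(h,b), anc(b,h)
round 3: derive anc(i,b) via R2 from anc(i,d), anc(d,b)

no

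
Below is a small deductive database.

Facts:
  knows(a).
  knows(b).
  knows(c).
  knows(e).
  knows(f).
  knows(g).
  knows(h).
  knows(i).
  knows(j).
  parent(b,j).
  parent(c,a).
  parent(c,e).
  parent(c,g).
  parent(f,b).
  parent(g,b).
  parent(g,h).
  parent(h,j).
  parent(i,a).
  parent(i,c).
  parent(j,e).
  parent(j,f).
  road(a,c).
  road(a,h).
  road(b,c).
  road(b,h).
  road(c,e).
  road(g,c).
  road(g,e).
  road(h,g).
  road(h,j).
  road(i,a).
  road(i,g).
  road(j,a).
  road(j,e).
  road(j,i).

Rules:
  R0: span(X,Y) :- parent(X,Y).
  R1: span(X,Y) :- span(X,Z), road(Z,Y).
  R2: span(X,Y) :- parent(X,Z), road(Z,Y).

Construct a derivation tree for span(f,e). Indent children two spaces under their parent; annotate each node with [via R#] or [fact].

span(f,e)  [via R1]
  span(f,c)  [via R2]
    parent(f,b)  [fact]
    road(b,c)  [fact]
  road(c,e)  [fact]

round 1: derive span(b,j) via R0 from parent(b,j)
round 1: derive span(c,a) via R0 from parent(c,a)
round 1: derive span(c,e) via R0 from parent(c,e)
round 1: derive span(c,g) via R0 from parent(c,g)
round 1: derive span(f,b) via R0 from parent(f,b)
round 1: derive span(g,b) via R0 from parent(g,b)
round 1: derive span(g,h) via R0 from parent(g,h)
round 1: derive span(h,j) via R0 from parent(h,j)
round 1: derive span(i,a) via R0 from parent(i,a)
round 1: derive span(i,c) via R0 from parent(i,c)
round 1: derive span(j,e) via R0 from parent(j,e)
round 1: derive span(j,f) via R0 from parent(j,f)
round 1: derive span(b,a) via R2 from parent(b,j), road(j,a)
round 1: derive span(b,e) via R2 from parent(b,j), road(j,e)
round 1: derive span(b,i) via R2 from parent(b,j), road(j,i)
round 1: derive span(c,c) via R2 from parent(c,a), road(a,c)
round 1: derive span(c,h) via R2 from parent(c,a), road(a,h)
round 1: derive span(f,c) via R2 from parent(f,b), road(b,c)
round 1: derive span(f,h) via R2 from parent(f,b), road(b,h)
round 1: derive span(g,c) via R2 from parent(g,b), road(b,c)
round 1: derive span(g,g) via R2 from parent(g,h), road(h,g)
round 1: derive span(g,j) via R2 from parent(g,h), road(h,j)
round 1: derive span(h,a) via R2 from parent(h,j), road(j,a)
round 1: derive span(h,e) via R2 from parent(h,j), road(j,e)
round 1: derive span(h,i) via R2 from parent(h,j), road(j,i)
round 1: derive span(i,e) via R2 from parent(i,c), road(c,e)
round 1: derive span(i,h) via R2 from parent(i,a), road(a,h)
round 2: derive span(b,c) via R1 from span(b,a), road(a,c)
round 2: derive span(b,g) via R1 from span(b,i), road(i,g)
round 2: derive span(b,h) via R1 from span(b,a), road(a,h)
round 2: derive span(c,j) via R1 from span(c,h), road(h,j)
round 2: derive span(f,e) via R1 from span(f,c), road(c,e)
round 2: derive span(f,g) via R1 from span(f,h), road(h,g)
round 2: derive span(f,j) via R1 from span(f,h), road(h,j)
round 2: derive span(g,a) via R1 from span(g,j), road(j,a)
round 2: derive span(g,e) via R1 from span(g,c), road(c,e)
round 2: derive span(g,i) via R1 from span(g,j), road(j,i)
round 2: derive span(h,c) via R1 from span(h,a), road(a,c)
round 2: derive span(h,g) via R1 from span(h,i), road(i,g)
round 2: derive span(h,h) via R1 from span(h,a), road(a,h)
round 2: derive span(i,g) via R1 from span(i,h), road(h,g)
round 2: derive span(i,j) via R1 from span(i,h), road(h,j)
round 3: derive span(c,i) via R1 from span(c,j), road(j,i)
round 3: derive span(f,a) via R1 from span(f,j), road(j,a)
round 3: derive span(f,i) via R1 from span(f,j), road(j,i)
round 3: derive span(i,i) via R1 from span(i,j), road(j,i)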